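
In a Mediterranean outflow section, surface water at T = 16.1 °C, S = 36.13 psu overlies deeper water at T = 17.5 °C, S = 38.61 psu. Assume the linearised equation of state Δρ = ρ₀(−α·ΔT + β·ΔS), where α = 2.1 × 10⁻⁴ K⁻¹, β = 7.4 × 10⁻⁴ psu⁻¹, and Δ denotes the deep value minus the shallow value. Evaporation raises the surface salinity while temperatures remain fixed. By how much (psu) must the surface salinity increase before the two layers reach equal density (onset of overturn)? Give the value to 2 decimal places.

Neutral buoyancy requires −α(T_deep − T_surf) + β(S_deep − S_surf′) = 0.
S_surf′ = S_deep − (α/β)·ΔT = 38.61 − (2.1 × 10⁻⁴/7.4 × 10⁻⁴)·(+1.4) = 38.2127 psu.
Increase required: 38.2127 − 36.13 = 2.0827 psu.

2.08 psu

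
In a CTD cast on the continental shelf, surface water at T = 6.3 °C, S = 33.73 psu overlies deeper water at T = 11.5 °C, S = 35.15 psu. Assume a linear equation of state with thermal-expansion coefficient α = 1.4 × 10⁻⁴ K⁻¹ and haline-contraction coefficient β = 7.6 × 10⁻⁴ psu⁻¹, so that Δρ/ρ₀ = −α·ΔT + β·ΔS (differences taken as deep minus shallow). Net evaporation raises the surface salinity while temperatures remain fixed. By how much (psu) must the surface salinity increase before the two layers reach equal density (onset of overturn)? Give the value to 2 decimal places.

Neutral buoyancy requires −α(T_deep − T_surf) + β(S_deep − S_surf′) = 0.
S_surf′ = S_deep − (α/β)·ΔT = 35.15 − (1.4 × 10⁻⁴/7.6 × 10⁻⁴)·(+5.2) = 34.1921 psu.
Increase required: 34.1921 − 33.73 = 0.4621 psu.

0.46 psu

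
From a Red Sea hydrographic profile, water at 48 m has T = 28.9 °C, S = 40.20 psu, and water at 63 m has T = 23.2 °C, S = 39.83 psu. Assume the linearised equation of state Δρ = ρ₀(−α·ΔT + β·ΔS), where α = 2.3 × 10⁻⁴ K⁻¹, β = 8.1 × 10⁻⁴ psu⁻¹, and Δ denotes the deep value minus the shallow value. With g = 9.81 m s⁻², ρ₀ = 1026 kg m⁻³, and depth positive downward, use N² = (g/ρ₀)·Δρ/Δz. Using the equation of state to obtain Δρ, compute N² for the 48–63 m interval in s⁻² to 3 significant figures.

6.61 × 10⁻⁴ s⁻²

ΔT = -5.7 K, ΔS = -0.37 psu (deep − shallow).
Δρ/ρ₀ = −αΔT + βΔS = 1.311 × 10⁻³ − 2.997 × 10⁻⁴ = 1.0113 × 10⁻³, so Δρ ≈ 1.038 kg m⁻³.
N² = (g/ρ₀)·Δρ/Δz = g·(Δρ/ρ₀)/Δz = 9.81 × 1.0113 × 10⁻³ / 15 = 6.6139 × 10⁻⁴ s⁻² ≈ 6.61 × 10⁻⁴ s⁻².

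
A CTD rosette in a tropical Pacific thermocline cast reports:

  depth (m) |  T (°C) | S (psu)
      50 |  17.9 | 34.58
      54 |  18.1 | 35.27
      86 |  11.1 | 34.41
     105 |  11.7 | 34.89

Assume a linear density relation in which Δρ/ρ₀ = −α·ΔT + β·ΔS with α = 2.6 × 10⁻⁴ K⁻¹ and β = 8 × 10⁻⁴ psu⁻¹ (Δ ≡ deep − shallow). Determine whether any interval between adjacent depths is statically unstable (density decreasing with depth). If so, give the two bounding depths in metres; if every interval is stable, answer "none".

none

Evaluate Δρ/ρ₀ = −αΔT + βΔS across each adjacent pair:
  50–54 m: −αΔT+βΔS = −(2.6 × 10⁻⁴)(+0.2)+(8 × 10⁻⁴)(+0.69) = 5.0 × 10⁻⁴ → stable
  54–86 m: −αΔT+βΔS = −(2.6 × 10⁻⁴)(-7.0)+(8 × 10⁻⁴)(-0.86) = 1.1 × 10⁻³ → stable
  86–105 m: −αΔT+βΔS = −(2.6 × 10⁻⁴)(+0.6)+(8 × 10⁻⁴)(+0.48) = 2.3 × 10⁻⁴ → stable
Every interval has Δρ > 0: the column is stably stratified throughout.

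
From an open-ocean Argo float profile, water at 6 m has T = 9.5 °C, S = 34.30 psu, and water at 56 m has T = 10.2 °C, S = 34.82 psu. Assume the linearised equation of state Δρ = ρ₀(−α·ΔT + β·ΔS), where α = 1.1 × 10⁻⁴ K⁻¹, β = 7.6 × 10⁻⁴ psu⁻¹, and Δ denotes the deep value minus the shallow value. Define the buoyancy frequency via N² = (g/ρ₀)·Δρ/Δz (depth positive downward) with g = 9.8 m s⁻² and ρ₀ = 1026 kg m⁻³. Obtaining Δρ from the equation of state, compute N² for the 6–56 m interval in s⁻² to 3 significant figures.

ΔT = +0.7 K, ΔS = +0.52 psu (deep − shallow).
Δρ/ρ₀ = −αΔT + βΔS = -7.70 × 10⁻⁵ + 3.952 × 10⁻⁴ = 3.182 × 10⁻⁴, so Δρ ≈ 0.3265 kg m⁻³.
N² = (g/ρ₀)·Δρ/Δz = g·(Δρ/ρ₀)/Δz = 9.8 × 3.182 × 10⁻⁴ / 50 = 6.2367 × 10⁻⁵ s⁻² ≈ 6.24 × 10⁻⁵ s⁻².

6.24 × 10⁻⁵ s⁻²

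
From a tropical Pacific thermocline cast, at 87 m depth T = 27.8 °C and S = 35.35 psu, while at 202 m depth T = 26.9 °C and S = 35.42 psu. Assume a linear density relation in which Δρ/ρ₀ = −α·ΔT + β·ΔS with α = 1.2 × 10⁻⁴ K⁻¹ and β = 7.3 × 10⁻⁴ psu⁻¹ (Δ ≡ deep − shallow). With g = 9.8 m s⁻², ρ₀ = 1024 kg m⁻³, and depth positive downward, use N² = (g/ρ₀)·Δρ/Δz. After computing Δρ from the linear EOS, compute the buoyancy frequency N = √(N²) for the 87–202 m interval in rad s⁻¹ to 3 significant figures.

ΔT = -0.9 K, ΔS = +0.07 psu (deep − shallow).
Δρ/ρ₀ = −αΔT + βΔS = 1.08 × 10⁻⁴ + 5.11 × 10⁻⁵ = 1.591 × 10⁻⁴, so Δρ ≈ 0.1629 kg m⁻³.
N² = (g/ρ₀)·Δρ/Δz = g·(Δρ/ρ₀)/Δz = 9.8 × 1.591 × 10⁻⁴ / 115 = 1.3558 × 10⁻⁵ s⁻².
N = √(1.3558 × 10⁻⁵) = 3.6821 × 10⁻³ rad s⁻¹ ≈ 3.68 × 10⁻³ rad s⁻¹.

3.68 × 10⁻³ rad s⁻¹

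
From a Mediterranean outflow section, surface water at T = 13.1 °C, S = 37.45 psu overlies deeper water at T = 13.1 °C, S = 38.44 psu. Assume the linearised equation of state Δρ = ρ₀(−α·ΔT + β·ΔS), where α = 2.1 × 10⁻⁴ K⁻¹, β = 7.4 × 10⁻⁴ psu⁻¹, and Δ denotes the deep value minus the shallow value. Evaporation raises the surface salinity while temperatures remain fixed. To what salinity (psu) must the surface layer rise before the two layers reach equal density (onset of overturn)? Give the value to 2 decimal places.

38.44 psu

Neutral buoyancy requires −α(T_deep − T_surf) + β(S_deep − S_surf′) = 0.
S_surf′ = S_deep − (α/β)·ΔT = 38.44 − (2.1 × 10⁻⁴/7.4 × 10⁻⁴)·(+0.0) = 38.4400 psu.
Increase required: 38.4400 − 37.45 = 0.9900 psu.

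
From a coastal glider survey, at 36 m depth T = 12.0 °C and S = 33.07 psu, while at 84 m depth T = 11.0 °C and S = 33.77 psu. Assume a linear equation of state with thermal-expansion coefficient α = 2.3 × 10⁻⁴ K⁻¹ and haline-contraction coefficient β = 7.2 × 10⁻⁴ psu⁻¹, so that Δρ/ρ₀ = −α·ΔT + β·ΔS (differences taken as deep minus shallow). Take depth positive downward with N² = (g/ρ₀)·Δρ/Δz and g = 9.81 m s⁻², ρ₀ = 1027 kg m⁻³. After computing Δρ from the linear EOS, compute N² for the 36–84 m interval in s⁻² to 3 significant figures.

ΔT = -1.0 K, ΔS = +0.70 psu (deep − shallow).
Δρ/ρ₀ = −αΔT + βΔS = 2.30 × 10⁻⁴ + 5.04 × 10⁻⁴ = 7.34 × 10⁻⁴, so Δρ ≈ 0.7538 kg m⁻³.
N² = (g/ρ₀)·Δρ/Δz = g·(Δρ/ρ₀)/Δz = 9.81 × 7.34 × 10⁻⁴ / 48 = 1.5001 × 10⁻⁴ s⁻² ≈ 1.50 × 10⁻⁴ s⁻².

1.50 × 10⁻⁴ s⁻²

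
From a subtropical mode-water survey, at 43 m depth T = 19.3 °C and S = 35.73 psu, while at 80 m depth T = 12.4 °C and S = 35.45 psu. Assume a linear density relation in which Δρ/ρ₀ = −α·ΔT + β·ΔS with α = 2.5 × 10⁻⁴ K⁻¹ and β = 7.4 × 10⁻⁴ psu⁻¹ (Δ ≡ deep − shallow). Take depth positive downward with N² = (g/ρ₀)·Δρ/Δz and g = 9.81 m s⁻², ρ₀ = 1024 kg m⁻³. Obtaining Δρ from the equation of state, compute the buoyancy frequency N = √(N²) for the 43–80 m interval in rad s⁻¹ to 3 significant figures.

ΔT = -6.9 K, ΔS = -0.28 psu (deep − shallow).
Δρ/ρ₀ = −αΔT + βΔS = 1.725 × 10⁻³ − 2.072 × 10⁻⁴ = 1.5178 × 10⁻³, so Δρ ≈ 1.554 kg m⁻³.
N² = (g/ρ₀)·Δρ/Δz = g·(Δρ/ρ₀)/Δz = 9.81 × 1.5178 × 10⁻³ / 37 = 4.0242 × 10⁻⁴ s⁻².
N = √(4.0242 × 10⁻⁴) = 0.020060 rad s⁻¹ ≈ 0.0201 rad s⁻¹.

0.0201 rad s⁻¹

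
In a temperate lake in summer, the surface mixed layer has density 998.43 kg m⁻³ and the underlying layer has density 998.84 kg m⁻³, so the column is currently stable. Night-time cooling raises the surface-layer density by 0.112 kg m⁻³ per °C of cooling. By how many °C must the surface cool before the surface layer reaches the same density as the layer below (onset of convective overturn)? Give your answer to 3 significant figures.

3.66 °C

Density deficit of the surface layer: 998.84 − 998.43 = 0.41 kg m⁻³.
Required change = 0.41 / 0.112 = 3.66 °C.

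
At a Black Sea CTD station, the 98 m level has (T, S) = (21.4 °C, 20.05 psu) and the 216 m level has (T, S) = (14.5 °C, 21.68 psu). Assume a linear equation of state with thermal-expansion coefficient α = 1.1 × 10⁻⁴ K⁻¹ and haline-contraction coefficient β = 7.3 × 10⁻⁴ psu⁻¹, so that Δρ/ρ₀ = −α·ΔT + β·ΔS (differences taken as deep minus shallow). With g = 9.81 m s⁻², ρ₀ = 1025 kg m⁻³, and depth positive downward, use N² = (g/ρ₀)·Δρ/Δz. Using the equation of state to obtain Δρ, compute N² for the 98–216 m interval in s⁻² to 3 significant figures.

1.62 × 10⁻⁴ s⁻²

ΔT = -6.9 K, ΔS = +1.63 psu (deep − shallow).
Δρ/ρ₀ = −αΔT + βΔS = 7.59 × 10⁻⁴ + 1.1899 × 10⁻³ = 1.9489 × 10⁻³, so Δρ ≈ 1.998 kg m⁻³.
N² = (g/ρ₀)·Δρ/Δz = g·(Δρ/ρ₀)/Δz = 9.81 × 1.9489 × 10⁻³ / 118 = 1.6202 × 10⁻⁴ s⁻² ≈ 1.62 × 10⁻⁴ s⁻².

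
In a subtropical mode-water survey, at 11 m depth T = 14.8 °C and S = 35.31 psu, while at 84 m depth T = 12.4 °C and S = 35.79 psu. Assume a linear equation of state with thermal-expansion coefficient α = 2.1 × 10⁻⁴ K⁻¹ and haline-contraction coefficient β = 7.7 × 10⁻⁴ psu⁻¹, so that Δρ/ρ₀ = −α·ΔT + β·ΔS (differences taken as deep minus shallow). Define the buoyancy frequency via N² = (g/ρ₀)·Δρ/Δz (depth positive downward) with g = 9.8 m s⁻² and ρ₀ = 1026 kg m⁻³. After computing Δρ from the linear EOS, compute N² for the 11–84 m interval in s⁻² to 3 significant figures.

1.17 × 10⁻⁴ s⁻²

ΔT = -2.4 K, ΔS = +0.48 psu (deep − shallow).
Δρ/ρ₀ = −αΔT + βΔS = 5.04 × 10⁻⁴ + 3.696 × 10⁻⁴ = 8.736 × 10⁻⁴, so Δρ ≈ 0.8963 kg m⁻³.
N² = (g/ρ₀)·Δρ/Δz = g·(Δρ/ρ₀)/Δz = 9.8 × 8.736 × 10⁻⁴ / 73 = 1.1728 × 10⁻⁴ s⁻² ≈ 1.17 × 10⁻⁴ s⁻².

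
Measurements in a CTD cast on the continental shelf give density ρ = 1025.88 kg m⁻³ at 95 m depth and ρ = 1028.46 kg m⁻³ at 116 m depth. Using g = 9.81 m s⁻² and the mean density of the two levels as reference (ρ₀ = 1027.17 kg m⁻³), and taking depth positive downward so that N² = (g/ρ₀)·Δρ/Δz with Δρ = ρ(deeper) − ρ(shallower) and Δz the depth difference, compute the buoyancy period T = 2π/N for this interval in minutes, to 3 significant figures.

3.06 min

Δρ = 1028.46 − 1025.88 = 2.58 kg m⁻³ over Δz = 116 − 95 = 21 m.
N² = (9.81/1027.17) × (2.58/21) = 1.1733 × 10⁻³ s⁻².
N = √(1.1733 × 10⁻³) = 0.034253 rad s⁻¹, so T = 2π/N = 183.43 s = 3.0572 min ≈ 3.06 min.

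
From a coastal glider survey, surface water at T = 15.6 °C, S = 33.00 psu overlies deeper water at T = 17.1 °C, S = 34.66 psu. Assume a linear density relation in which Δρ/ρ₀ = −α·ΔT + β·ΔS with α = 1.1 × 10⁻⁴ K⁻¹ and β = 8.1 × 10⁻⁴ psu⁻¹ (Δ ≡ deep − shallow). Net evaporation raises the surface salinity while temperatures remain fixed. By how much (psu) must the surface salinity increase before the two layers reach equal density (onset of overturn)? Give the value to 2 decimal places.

Neutral buoyancy requires −α(T_deep − T_surf) + β(S_deep − S_surf′) = 0.
S_surf′ = S_deep − (α/β)·ΔT = 34.66 − (1.1 × 10⁻⁴/8.1 × 10⁻⁴)·(+1.5) = 34.4563 psu.
Increase required: 34.4563 − 33.00 = 1.4563 psu.

1.46 psu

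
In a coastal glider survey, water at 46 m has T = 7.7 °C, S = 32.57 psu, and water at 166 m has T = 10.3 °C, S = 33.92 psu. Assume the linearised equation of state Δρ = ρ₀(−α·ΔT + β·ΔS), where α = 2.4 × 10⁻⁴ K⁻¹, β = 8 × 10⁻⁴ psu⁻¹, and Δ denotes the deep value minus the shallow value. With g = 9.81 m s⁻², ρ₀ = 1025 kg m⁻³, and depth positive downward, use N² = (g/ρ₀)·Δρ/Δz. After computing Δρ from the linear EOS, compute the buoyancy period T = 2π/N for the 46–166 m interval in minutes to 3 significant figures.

17.2 min

ΔT = +2.6 K, ΔS = +1.35 psu (deep − shallow).
Δρ/ρ₀ = −αΔT + βΔS = -6.24 × 10⁻⁴ + 1.08 × 10⁻³ = 4.56 × 10⁻⁴, so Δρ ≈ 0.4674 kg m⁻³.
N² = (g/ρ₀)·Δρ/Δz = g·(Δρ/ρ₀)/Δz = 9.81 × 4.56 × 10⁻⁴ / 120 = 3.7278 × 10⁻⁵ s⁻².
N = √(3.7278 × 10⁻⁵) = 6.1056 × 10⁻³ rad s⁻¹ → T = 2π/N = 1.0291 × 10³ s = 17.152 min ≈ 17.2 min.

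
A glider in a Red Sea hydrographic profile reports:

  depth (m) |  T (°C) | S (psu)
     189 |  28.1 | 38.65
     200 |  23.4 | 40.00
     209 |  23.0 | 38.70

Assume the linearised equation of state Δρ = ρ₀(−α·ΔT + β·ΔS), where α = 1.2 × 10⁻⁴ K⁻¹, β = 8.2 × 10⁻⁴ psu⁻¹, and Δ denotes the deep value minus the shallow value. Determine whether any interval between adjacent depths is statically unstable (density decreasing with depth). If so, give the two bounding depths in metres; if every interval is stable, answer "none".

Evaluate Δρ/ρ₀ = −αΔT + βΔS across each adjacent pair:
  189–200 m: −αΔT+βΔS = −(1.2 × 10⁻⁴)(-4.7)+(8.2 × 10⁻⁴)(+1.35) = 1.7 × 10⁻³ → stable
  200–209 m: −αΔT+βΔS = −(1.2 × 10⁻⁴)(-0.4)+(8.2 × 10⁻⁴)(-1.30) = -1.0 × 10⁻³ → UNSTABLE
The 200–209 m interval has Δρ < 0: lighter water underlies denser water.

200–209 m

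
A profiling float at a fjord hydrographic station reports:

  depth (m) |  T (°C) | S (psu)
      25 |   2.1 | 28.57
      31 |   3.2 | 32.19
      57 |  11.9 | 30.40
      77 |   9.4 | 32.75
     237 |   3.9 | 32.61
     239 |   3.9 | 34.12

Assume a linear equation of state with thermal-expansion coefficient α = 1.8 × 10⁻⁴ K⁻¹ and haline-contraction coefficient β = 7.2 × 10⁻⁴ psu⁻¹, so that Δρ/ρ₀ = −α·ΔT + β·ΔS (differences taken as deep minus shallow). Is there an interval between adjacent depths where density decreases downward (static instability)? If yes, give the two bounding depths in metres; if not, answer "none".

31–57 m

Evaluate Δρ/ρ₀ = −αΔT + βΔS across each adjacent pair:
  25–31 m: −αΔT+βΔS = −(1.8 × 10⁻⁴)(+1.1)+(7.2 × 10⁻⁴)(+3.62) = 2.4 × 10⁻³ → stable
  31–57 m: −αΔT+βΔS = −(1.8 × 10⁻⁴)(+8.7)+(7.2 × 10⁻⁴)(-1.79) = -2.9 × 10⁻³ → UNSTABLE
  57–77 m: −αΔT+βΔS = −(1.8 × 10⁻⁴)(-2.5)+(7.2 × 10⁻⁴)(+2.35) = 2.1 × 10⁻³ → stable
  77–237 m: −αΔT+βΔS = −(1.8 × 10⁻⁴)(-5.5)+(7.2 × 10⁻⁴)(-0.14) = 8.9 × 10⁻⁴ → stable
  237–239 m: −αΔT+βΔS = −(1.8 × 10⁻⁴)(+0.0)+(7.2 × 10⁻⁴)(+1.51) = 1.1 × 10⁻³ → stable
The 31–57 m interval has Δρ < 0: lighter water underlies denser water.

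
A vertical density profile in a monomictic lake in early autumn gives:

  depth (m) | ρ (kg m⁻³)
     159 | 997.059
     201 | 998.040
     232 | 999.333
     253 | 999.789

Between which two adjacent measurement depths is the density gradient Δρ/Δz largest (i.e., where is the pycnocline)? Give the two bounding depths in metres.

Compute the density gradient over each adjacent pair:
  159–201 m: Δρ/Δz = 0.981/42 = 0.023 kg m⁻⁴
  201–232 m: Δρ/Δz = 1.293/31 = 0.042 kg m⁻⁴
  232–253 m: Δρ/Δz = 0.456/21 = 0.022 kg m⁻⁴
The largest gradient is in the 201–232 m interval — the pycnocline.

201–232 m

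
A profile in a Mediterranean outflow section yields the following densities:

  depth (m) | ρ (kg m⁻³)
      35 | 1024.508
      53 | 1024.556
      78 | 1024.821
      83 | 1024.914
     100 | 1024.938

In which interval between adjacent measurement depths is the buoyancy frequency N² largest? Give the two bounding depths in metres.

78–83 m

Compute the density gradient over each adjacent pair:
  35–53 m: Δρ/Δz = 0.048/18 = 2.7 × 10⁻³ kg m⁻⁴
  53–78 m: Δρ/Δz = 0.265/25 = 0.011 kg m⁻⁴
  78–83 m: Δρ/Δz = 0.093/5 = 0.019 kg m⁻⁴
  83–100 m: Δρ/Δz = 0.024/17 = 1.4 × 10⁻³ kg m⁻⁴
The largest gradient is in the 78–83 m interval — the pycnocline.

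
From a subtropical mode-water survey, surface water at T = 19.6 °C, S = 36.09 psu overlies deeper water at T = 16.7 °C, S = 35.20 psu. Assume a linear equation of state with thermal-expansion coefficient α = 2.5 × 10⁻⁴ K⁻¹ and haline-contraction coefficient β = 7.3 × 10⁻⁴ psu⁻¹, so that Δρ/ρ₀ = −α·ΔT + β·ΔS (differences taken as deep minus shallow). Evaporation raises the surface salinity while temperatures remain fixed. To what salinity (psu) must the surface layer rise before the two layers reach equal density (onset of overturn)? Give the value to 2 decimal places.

Neutral buoyancy requires −α(T_deep − T_surf) + β(S_deep − S_surf′) = 0.
S_surf′ = S_deep − (α/β)·ΔT = 35.20 − (2.5 × 10⁻⁴/7.3 × 10⁻⁴)·(-2.9) = 36.1932 psu.
Increase required: 36.1932 − 36.09 = 0.1032 psu.

36.19 psu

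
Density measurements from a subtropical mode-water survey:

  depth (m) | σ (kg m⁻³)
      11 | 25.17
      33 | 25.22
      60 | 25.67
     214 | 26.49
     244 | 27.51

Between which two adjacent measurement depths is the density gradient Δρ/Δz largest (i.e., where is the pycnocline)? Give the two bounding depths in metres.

214–244 m

Compute the density gradient over each adjacent pair:
  11–33 m: Δρ/Δz = 0.05/22 = 2.3 × 10⁻³ kg m⁻⁴
  33–60 m: Δρ/Δz = 0.45/27 = 0.017 kg m⁻⁴
  60–214 m: Δρ/Δz = 0.82/154 = 5.3 × 10⁻³ kg m⁻⁴
  214–244 m: Δρ/Δz = 1.02/30 = 0.034 kg m⁻⁴
The largest gradient is in the 214–244 m interval — the pycnocline.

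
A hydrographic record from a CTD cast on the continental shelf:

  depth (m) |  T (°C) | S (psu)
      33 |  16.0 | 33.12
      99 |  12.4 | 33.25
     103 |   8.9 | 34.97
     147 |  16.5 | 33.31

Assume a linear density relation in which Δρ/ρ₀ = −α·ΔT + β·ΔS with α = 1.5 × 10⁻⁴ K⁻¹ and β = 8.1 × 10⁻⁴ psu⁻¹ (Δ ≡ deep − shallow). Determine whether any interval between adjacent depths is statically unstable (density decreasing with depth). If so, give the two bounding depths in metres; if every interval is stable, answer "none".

Evaluate Δρ/ρ₀ = −αΔT + βΔS across each adjacent pair:
  33–99 m: −αΔT+βΔS = −(1.5 × 10⁻⁴)(-3.6)+(8.1 × 10⁻⁴)(+0.13) = 6.5 × 10⁻⁴ → stable
  99–103 m: −αΔT+βΔS = −(1.5 × 10⁻⁴)(-3.5)+(8.1 × 10⁻⁴)(+1.72) = 1.9 × 10⁻³ → stable
  103–147 m: −αΔT+βΔS = −(1.5 × 10⁻⁴)(+7.6)+(8.1 × 10⁻⁴)(-1.66) = -2.5 × 10⁻³ → UNSTABLE
The 103–147 m interval has Δρ < 0: lighter water underlies denser water.

103–147 m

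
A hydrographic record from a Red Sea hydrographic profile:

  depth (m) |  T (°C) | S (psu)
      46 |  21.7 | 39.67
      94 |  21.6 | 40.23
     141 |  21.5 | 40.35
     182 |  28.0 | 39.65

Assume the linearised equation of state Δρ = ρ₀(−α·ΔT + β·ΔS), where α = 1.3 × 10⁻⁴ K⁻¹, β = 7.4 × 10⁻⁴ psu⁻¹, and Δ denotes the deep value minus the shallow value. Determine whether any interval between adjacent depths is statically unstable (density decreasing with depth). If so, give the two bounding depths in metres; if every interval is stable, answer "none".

Evaluate Δρ/ρ₀ = −αΔT + βΔS across each adjacent pair:
  46–94 m: −αΔT+βΔS = −(1.3 × 10⁻⁴)(-0.1)+(7.4 × 10⁻⁴)(+0.56) = 4.3 × 10⁻⁴ → stable
  94–141 m: −αΔT+βΔS = −(1.3 × 10⁻⁴)(-0.1)+(7.4 × 10⁻⁴)(+0.12) = 1.0 × 10⁻⁴ → stable
  141–182 m: −αΔT+βΔS = −(1.3 × 10⁻⁴)(+6.5)+(7.4 × 10⁻⁴)(-0.70) = -1.4 × 10⁻³ → UNSTABLE
The 141–182 m interval has Δρ < 0: lighter water underlies denser water.

141–182 m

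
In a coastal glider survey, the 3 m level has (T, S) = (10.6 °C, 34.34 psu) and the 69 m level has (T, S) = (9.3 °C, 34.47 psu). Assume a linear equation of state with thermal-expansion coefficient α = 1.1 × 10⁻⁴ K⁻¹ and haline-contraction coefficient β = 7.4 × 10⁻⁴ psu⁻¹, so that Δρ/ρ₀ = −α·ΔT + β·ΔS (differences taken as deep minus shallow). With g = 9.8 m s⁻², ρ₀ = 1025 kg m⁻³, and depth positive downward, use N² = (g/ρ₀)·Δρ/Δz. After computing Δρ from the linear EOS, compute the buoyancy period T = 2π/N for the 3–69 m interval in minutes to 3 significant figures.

ΔT = -1.3 K, ΔS = +0.13 psu (deep − shallow).
Δρ/ρ₀ = −αΔT + βΔS = 1.43 × 10⁻⁴ + 9.62 × 10⁻⁵ = 2.392 × 10⁻⁴, so Δρ ≈ 0.2452 kg m⁻³.
N² = (g/ρ₀)·Δρ/Δz = g·(Δρ/ρ₀)/Δz = 9.8 × 2.392 × 10⁻⁴ / 66 = 3.5518 × 10⁻⁵ s⁻².
N = √(3.5518 × 10⁻⁵) = 5.9597 × 10⁻³ rad s⁻¹ → T = 2π/N = 1.0543 × 10³ s = 17.572 min ≈ 17.6 min.

17.6 min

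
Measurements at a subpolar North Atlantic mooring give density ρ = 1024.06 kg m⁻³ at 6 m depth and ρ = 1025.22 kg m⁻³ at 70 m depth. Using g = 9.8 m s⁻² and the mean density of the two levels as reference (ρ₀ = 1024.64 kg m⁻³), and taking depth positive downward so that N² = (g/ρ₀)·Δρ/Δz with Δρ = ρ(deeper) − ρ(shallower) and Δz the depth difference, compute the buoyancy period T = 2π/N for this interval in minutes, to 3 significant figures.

7.95 min

Δρ = 1025.22 − 1024.06 = 1.16 kg m⁻³ over Δz = 70 − 6 = 64 m.
N² = (9.8/1024.64) × (1.16/64) = 1.7335 × 10⁻⁴ s⁻².
N = √(1.7335 × 10⁻⁴) = 0.013166 rad s⁻¹, so T = 2π/N = 477.23 s = 7.9538 min ≈ 7.95 min.
Since Δρ > 0 the layer is stably stratified.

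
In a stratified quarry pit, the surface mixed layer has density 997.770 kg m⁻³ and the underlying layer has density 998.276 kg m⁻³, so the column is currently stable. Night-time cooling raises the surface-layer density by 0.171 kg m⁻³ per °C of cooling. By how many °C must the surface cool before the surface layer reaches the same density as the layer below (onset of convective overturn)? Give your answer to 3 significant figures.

Density deficit of the surface layer: 998.276 − 997.770 = 0.506 kg m⁻³.
Required change = 0.506 / 0.171 = 2.96 °C.

2.96 °C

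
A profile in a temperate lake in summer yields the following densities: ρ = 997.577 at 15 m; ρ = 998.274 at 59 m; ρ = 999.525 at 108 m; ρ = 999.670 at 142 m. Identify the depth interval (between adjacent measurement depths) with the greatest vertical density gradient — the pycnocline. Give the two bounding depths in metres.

Compute the density gradient over each adjacent pair:
  15–59 m: Δρ/Δz = 0.697/44 = 0.016 kg m⁻⁴
  59–108 m: Δρ/Δz = 1.251/49 = 0.026 kg m⁻⁴
  108–142 m: Δρ/Δz = 0.145/34 = 4.3 × 10⁻³ kg m⁻⁴
The largest gradient is in the 59–108 m interval — the pycnocline.

59–108 m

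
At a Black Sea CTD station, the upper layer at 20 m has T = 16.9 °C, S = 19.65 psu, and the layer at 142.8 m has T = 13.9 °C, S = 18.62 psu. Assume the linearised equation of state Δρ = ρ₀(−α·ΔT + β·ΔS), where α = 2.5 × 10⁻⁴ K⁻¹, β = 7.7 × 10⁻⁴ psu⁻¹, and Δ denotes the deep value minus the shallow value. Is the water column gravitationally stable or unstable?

ΔT = 13.9 − 16.9 = -3.0 K and ΔS = 18.62 − 19.65 = -1.03 psu (deep − shallow).
−αΔT = 7.50 × 10⁻⁴; βΔS = -7.931 × 10⁻⁴; sum Δρ/ρ₀ = -4.31 × 10⁻⁵.
Δρ/ρ₀ < 0, so Δρ < 0: deeper water is lighter → statically unstable; the column would overturn.

unstable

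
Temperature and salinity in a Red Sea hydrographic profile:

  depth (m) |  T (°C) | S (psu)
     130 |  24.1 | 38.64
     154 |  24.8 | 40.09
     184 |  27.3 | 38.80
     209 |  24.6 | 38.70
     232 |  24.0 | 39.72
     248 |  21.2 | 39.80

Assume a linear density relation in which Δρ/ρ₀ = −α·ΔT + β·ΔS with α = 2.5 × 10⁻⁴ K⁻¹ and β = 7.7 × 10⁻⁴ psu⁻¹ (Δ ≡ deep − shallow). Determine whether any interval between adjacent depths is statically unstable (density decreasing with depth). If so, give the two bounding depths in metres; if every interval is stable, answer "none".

154–184 m

Evaluate Δρ/ρ₀ = −αΔT + βΔS across each adjacent pair:
  130–154 m: −αΔT+βΔS = −(2.5 × 10⁻⁴)(+0.7)+(7.7 × 10⁻⁴)(+1.45) = 9.4 × 10⁻⁴ → stable
  154–184 m: −αΔT+βΔS = −(2.5 × 10⁻⁴)(+2.5)+(7.7 × 10⁻⁴)(-1.29) = -1.6 × 10⁻³ → UNSTABLE
  184–209 m: −αΔT+βΔS = −(2.5 × 10⁻⁴)(-2.7)+(7.7 × 10⁻⁴)(-0.10) = 6.0 × 10⁻⁴ → stable
  209–232 m: −αΔT+βΔS = −(2.5 × 10⁻⁴)(-0.6)+(7.7 × 10⁻⁴)(+1.02) = 9.4 × 10⁻⁴ → stable
  232–248 m: −αΔT+βΔS = −(2.5 × 10⁻⁴)(-2.8)+(7.7 × 10⁻⁴)(+0.08) = 7.6 × 10⁻⁴ → stable
The 154–184 m interval has Δρ < 0: lighter water underlies denser water.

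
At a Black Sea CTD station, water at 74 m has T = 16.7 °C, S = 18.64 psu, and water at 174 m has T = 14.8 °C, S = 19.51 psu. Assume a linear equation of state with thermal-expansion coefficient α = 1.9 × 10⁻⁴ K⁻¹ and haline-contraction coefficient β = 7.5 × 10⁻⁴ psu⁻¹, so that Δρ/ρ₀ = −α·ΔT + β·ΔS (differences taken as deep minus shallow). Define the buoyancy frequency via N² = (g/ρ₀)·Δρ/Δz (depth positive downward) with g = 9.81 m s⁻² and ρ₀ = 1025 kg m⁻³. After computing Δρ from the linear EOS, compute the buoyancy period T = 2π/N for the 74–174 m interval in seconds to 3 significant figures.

630 s

ΔT = -1.9 K, ΔS = +0.87 psu (deep − shallow).
Δρ/ρ₀ = −αΔT + βΔS = 3.61 × 10⁻⁴ + 6.525 × 10⁻⁴ = 1.0135 × 10⁻³, so Δρ ≈ 1.039 kg m⁻³.
N² = (g/ρ₀)·Δρ/Δz = g·(Δρ/ρ₀)/Δz = 9.81 × 1.0135 × 10⁻³ / 100 = 9.9424 × 10⁻⁵ s⁻².
N = √(9.9424 × 10⁻⁵) = 9.9712 × 10⁻³ rad s⁻¹ → T = 2π/N = 630.13 s ≈ 630 s.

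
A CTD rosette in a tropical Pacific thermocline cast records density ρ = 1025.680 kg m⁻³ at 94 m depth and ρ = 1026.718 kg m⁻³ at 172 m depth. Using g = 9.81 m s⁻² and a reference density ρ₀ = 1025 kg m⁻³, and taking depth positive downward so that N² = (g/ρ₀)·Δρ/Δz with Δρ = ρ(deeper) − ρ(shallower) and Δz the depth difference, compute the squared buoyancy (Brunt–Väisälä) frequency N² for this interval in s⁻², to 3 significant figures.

Δρ = 1026.718 − 1025.680 = 1.038 kg m⁻³ over Δz = 172 − 94 = 78 m.
N² = (9.81/1025) × (1.038/78) = 1.2736 × 10⁻⁴ s⁻² ≈ 1.27 × 10⁻⁴ s⁻².

1.27 × 10⁻⁴ s⁻²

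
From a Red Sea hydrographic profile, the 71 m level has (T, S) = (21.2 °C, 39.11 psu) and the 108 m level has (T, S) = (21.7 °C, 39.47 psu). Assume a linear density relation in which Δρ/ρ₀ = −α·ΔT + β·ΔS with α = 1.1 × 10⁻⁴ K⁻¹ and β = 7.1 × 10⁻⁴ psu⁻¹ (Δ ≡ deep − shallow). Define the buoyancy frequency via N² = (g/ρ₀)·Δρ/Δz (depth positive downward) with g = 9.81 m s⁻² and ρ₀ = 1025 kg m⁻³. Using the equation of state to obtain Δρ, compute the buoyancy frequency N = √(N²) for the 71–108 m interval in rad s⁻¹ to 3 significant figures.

ΔT = +0.5 K, ΔS = +0.36 psu (deep − shallow).
Δρ/ρ₀ = −αΔT + βΔS = -5.50 × 10⁻⁵ + 2.556 × 10⁻⁴ = 2.006 × 10⁻⁴, so Δρ ≈ 0.2056 kg m⁻³.
N² = (g/ρ₀)·Δρ/Δz = g·(Δρ/ρ₀)/Δz = 9.81 × 2.006 × 10⁻⁴ / 37 = 5.3186 × 10⁻⁵ s⁻².
N = √(5.3186 × 10⁻⁵) = 7.2929 × 10⁻³ rad s⁻¹ ≈ 7.29 × 10⁻³ rad s⁻¹.

7.29 × 10⁻³ rad s⁻¹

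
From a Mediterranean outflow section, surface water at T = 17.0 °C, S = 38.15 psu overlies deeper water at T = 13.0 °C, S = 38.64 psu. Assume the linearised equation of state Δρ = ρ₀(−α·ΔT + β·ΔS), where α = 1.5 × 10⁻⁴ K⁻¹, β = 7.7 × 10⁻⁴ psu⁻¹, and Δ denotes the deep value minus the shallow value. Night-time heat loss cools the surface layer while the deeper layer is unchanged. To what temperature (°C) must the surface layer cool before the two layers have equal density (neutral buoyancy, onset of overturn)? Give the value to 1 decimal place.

Neutral buoyancy requires Δρ = 0, i.e. −α(T_deep − T_surf′) + β(S_deep − S_surf) = 0.
T_surf′ = T_deep − (β/α)·ΔS = 13.0 − (7.7 × 10⁻⁴/1.5 × 10⁻⁴)·(+0.49) = 10.485 °C.
Cooling required: 17.0 − (10.485) = 6.515 °C.

10.5 °C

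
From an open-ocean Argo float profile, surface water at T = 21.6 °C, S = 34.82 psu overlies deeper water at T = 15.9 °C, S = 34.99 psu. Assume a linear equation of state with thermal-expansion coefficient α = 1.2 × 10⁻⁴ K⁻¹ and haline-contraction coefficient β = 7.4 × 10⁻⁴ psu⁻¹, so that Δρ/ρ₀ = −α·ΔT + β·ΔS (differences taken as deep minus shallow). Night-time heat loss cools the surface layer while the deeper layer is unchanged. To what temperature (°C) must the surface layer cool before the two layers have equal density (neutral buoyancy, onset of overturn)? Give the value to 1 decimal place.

Neutral buoyancy requires Δρ = 0, i.e. −α(T_deep − T_surf′) + β(S_deep − S_surf) = 0.
T_surf′ = T_deep − (β/α)·ΔS = 15.9 − (7.4 × 10⁻⁴/1.2 × 10⁻⁴)·(+0.17) = 14.852 °C.
Cooling required: 21.6 − (14.852) = 6.748 °C.

14.9 °C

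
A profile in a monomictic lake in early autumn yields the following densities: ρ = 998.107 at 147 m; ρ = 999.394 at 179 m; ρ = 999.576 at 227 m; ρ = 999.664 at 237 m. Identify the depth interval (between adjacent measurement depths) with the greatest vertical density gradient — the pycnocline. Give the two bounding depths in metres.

147–179 m

Compute the density gradient over each adjacent pair:
  147–179 m: Δρ/Δz = 1.287/32 = 0.040 kg m⁻⁴
  179–227 m: Δρ/Δz = 0.182/48 = 3.8 × 10⁻³ kg m⁻⁴
  227–237 m: Δρ/Δz = 0.088/10 = 8.8 × 10⁻³ kg m⁻⁴
The largest gradient is in the 147–179 m interval — the pycnocline.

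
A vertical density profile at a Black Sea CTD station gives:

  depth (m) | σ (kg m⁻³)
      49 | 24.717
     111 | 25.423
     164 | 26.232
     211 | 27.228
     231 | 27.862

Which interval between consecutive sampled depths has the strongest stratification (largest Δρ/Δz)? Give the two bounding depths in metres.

211–231 m

Compute the density gradient over each adjacent pair:
  49–111 m: Δρ/Δz = 0.706/62 = 0.011 kg m⁻⁴
  111–164 m: Δρ/Δz = 0.809/53 = 0.015 kg m⁻⁴
  164–211 m: Δρ/Δz = 0.996/47 = 0.021 kg m⁻⁴
  211–231 m: Δρ/Δz = 0.634/20 = 0.032 kg m⁻⁴
The largest gradient is in the 211–231 m interval — the pycnocline.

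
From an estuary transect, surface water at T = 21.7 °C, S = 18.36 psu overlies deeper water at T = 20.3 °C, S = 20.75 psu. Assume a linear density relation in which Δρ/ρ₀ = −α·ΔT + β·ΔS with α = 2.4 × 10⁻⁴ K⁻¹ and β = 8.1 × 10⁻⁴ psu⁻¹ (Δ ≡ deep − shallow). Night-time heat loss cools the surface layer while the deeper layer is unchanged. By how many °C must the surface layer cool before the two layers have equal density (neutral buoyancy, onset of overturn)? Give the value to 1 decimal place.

9.5 °C

Neutral buoyancy requires Δρ = 0, i.e. −α(T_deep − T_surf′) + β(S_deep − S_surf) = 0.
T_surf′ = T_deep − (β/α)·ΔS = 20.3 − (8.1 × 10⁻⁴/2.4 × 10⁻⁴)·(+2.39) = 12.234 °C.
Cooling required: 21.7 − (12.234) = 9.466 °C.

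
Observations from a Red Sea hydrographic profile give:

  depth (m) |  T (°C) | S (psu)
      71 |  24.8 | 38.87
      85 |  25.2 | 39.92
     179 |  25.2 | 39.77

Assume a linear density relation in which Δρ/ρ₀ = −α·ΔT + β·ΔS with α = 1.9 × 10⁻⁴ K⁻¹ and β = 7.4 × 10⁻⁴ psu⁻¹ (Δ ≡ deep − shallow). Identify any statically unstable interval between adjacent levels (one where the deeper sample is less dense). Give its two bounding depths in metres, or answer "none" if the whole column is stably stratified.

85–179 m

Evaluate Δρ/ρ₀ = −αΔT + βΔS across each adjacent pair:
  71–85 m: −αΔT+βΔS = −(1.9 × 10⁻⁴)(+0.4)+(7.4 × 10⁻⁴)(+1.05) = 7.0 × 10⁻⁴ → stable
  85–179 m: −αΔT+βΔS = −(1.9 × 10⁻⁴)(+0.0)+(7.4 × 10⁻⁴)(-0.15) = -1.1 × 10⁻⁴ → UNSTABLE
The 85–179 m interval has Δρ < 0: lighter water underlies denser water.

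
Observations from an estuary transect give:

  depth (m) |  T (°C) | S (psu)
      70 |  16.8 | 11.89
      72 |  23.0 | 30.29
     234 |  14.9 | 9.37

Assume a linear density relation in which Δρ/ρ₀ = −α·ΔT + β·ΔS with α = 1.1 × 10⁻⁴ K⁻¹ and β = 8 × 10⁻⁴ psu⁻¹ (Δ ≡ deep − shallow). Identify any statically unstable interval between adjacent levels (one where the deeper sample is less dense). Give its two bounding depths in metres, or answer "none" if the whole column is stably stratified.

Evaluate Δρ/ρ₀ = −αΔT + βΔS across each adjacent pair:
  70–72 m: −αΔT+βΔS = −(1.1 × 10⁻⁴)(+6.2)+(8 × 10⁻⁴)(+18.40) = 0.014 → stable
  72–234 m: −αΔT+βΔS = −(1.1 × 10⁻⁴)(-8.1)+(8 × 10⁻⁴)(-20.92) = -0.016 → UNSTABLE
The 72–234 m interval has Δρ < 0: lighter water underlies denser water.

72–234 m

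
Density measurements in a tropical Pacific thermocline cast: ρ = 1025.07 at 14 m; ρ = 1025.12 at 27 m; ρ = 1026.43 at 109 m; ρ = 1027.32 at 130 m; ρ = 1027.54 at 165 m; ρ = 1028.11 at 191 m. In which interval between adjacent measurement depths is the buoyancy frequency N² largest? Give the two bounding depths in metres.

109–130 m

Compute the density gradient over each adjacent pair:
  14–27 m: Δρ/Δz = 0.05/13 = 3.8 × 10⁻³ kg m⁻⁴
  27–109 m: Δρ/Δz = 1.31/82 = 0.016 kg m⁻⁴
  109–130 m: Δρ/Δz = 0.89/21 = 0.042 kg m⁻⁴
  130–165 m: Δρ/Δz = 0.22/35 = 6.3 × 10⁻³ kg m⁻⁴
  165–191 m: Δρ/Δz = 0.57/26 = 0.022 kg m⁻⁴
The largest gradient is in the 109–130 m interval — the pycnocline.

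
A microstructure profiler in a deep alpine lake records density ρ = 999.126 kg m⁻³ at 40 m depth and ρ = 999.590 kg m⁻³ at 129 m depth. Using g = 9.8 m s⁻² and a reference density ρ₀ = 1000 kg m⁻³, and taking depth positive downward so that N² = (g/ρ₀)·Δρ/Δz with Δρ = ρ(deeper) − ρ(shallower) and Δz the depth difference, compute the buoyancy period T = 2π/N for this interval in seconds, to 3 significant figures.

879 s

Δρ = 999.590 − 999.126 = 0.464 kg m⁻³ over Δz = 129 − 40 = 89 m.
N² = (9.8/1000) × (0.464/89) = 5.1092 × 10⁻⁵ s⁻².
N = √(5.1092 × 10⁻⁵) = 7.1479 × 10⁻³ rad s⁻¹, so T = 2π/N = 879.03 s ≈ 879 s.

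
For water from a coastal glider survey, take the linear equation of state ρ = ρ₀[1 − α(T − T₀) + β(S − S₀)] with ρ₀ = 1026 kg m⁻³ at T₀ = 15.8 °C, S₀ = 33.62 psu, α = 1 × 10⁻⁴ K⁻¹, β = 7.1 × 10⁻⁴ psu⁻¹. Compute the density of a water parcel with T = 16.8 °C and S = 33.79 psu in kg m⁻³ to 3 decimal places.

1026.021 kg m⁻³

T − T₀ = +1.0 K, S − S₀ = +0.17 psu.
Bracket = 1 − α·(+1.0) + β·(+0.17) = 1 + (2.07 × 10⁻⁵) = 1.0000207.
ρ = 1026 × 1.0000207 = 1026.021 kg m⁻³.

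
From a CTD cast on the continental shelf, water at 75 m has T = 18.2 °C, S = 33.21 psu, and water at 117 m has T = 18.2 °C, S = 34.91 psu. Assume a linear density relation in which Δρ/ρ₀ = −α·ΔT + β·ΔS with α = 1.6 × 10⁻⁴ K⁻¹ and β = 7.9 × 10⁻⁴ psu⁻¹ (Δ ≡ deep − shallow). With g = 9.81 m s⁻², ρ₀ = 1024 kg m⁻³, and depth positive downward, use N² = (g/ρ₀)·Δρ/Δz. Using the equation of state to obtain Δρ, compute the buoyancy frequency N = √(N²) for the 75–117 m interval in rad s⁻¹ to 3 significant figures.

ΔT = +0.0 K, ΔS = +1.70 psu (deep − shallow).
Δρ/ρ₀ = −αΔT + βΔS = 0 + 1.343 × 10⁻³ = 1.343 × 10⁻³, so Δρ ≈ 1.375 kg m⁻³.
N² = (g/ρ₀)·Δρ/Δz = g·(Δρ/ρ₀)/Δz = 9.81 × 1.343 × 10⁻³ / 42 = 3.1369 × 10⁻⁴ s⁻².
N = √(3.1369 × 10⁻⁴) = 0.017711 rad s⁻¹ ≈ 0.0177 rad s⁻¹.

0.0177 rad s⁻¹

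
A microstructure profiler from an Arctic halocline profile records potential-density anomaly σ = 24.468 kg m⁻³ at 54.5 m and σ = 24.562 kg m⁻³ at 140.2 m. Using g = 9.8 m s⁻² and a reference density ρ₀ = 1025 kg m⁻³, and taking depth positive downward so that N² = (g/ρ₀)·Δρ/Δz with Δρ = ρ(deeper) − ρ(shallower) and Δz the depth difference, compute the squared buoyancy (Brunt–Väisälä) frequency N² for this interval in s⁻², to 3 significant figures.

Δρ = 1024.562 − 1024.468 = 0.094 kg m⁻³ over Δz = 140.2 − 54.5 = 85.7 m.
N² = (9.8/1025) × (0.094/85.7) = 1.0487 × 10⁻⁵ s⁻² ≈ 1.05 × 10⁻⁵ s⁻².
Since Δρ > 0 the layer is stably stratified.

1.05 × 10⁻⁵ s⁻²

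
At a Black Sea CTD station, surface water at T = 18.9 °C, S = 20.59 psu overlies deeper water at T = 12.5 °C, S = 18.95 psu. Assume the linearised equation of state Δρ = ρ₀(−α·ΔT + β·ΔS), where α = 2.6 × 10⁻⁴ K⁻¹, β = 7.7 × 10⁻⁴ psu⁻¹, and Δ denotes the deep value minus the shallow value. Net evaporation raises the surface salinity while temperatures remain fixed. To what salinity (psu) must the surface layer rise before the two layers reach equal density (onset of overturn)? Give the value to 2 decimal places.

Neutral buoyancy requires −α(T_deep − T_surf) + β(S_deep − S_surf′) = 0.
S_surf′ = S_deep − (α/β)·ΔT = 18.95 − (2.6 × 10⁻⁴/7.7 × 10⁻⁴)·(-6.4) = 21.1110 psu.
Increase required: 21.1110 − 20.59 = 0.5210 psu.

21.11 psu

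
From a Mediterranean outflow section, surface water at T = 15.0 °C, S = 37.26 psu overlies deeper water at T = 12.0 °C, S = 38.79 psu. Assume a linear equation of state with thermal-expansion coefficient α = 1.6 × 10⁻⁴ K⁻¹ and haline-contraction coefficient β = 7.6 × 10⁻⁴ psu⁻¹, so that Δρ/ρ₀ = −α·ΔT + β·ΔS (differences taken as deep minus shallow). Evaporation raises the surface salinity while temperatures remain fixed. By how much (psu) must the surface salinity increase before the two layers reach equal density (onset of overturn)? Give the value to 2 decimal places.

2.16 psu

Neutral buoyancy requires −α(T_deep − T_surf) + β(S_deep − S_surf′) = 0.
S_surf′ = S_deep − (α/β)·ΔT = 38.79 − (1.6 × 10⁻⁴/7.6 × 10⁻⁴)·(-3.0) = 39.4216 psu.
Increase required: 39.4216 − 37.26 = 2.1616 psu.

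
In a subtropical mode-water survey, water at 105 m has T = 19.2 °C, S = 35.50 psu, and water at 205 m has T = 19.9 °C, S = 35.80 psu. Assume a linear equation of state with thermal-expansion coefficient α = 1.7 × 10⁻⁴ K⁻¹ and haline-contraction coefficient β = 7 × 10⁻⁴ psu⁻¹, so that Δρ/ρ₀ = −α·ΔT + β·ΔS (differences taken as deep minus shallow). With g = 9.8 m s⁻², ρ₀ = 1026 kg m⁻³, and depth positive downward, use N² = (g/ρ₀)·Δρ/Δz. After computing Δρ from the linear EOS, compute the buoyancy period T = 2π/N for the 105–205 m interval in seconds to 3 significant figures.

2.10 × 10³ s

ΔT = +0.7 K, ΔS = +0.30 psu (deep − shallow).
Δρ/ρ₀ = −αΔT + βΔS = -1.19 × 10⁻⁴ + 2.10 × 10⁻⁴ = 9.10 × 10⁻⁵, so Δρ ≈ 0.09337 kg m⁻³.
N² = (g/ρ₀)·Δρ/Δz = g·(Δρ/ρ₀)/Δz = 9.8 × 9.10 × 10⁻⁵ / 100 = 8.9180 × 10⁻⁶ s⁻².
N = √(8.9180 × 10⁻⁶) = 2.9863 × 10⁻³ rad s⁻¹ → T = 2π/N = 2.1040 × 10³ s ≈ 2.10 × 10³ s.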